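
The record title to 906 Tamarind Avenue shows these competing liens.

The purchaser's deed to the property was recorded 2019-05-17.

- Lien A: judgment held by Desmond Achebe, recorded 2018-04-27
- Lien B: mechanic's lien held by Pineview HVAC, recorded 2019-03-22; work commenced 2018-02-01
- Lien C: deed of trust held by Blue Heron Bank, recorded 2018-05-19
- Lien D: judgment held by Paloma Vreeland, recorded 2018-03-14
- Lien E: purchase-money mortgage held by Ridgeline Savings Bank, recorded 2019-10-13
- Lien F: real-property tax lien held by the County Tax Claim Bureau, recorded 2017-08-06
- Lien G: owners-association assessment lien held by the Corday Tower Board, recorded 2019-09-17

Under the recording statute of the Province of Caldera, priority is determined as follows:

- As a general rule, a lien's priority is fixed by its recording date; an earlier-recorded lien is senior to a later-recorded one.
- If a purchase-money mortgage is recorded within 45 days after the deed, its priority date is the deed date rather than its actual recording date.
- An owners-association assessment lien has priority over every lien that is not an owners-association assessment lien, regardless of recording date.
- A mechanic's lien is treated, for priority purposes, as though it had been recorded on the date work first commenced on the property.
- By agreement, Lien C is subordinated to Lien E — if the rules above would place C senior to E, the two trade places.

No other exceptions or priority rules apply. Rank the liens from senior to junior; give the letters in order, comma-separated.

G, F, B, D, A, E, C

First, effective dates: B relates back to 2018-02-01 (work commenced); E was recorded 149 days after the deed — beyond 45 days — so no relation-back applies.
G is an owners-association assessment lien and takes priority over every other lien.
The other liens, earliest effective date first: F (2017-08-06), B (2018-02-01), D (2018-03-14), A (2018-04-27), C (2018-05-19), E (2019-10-13).
Because C would otherwise rank above E, the subordination swaps them.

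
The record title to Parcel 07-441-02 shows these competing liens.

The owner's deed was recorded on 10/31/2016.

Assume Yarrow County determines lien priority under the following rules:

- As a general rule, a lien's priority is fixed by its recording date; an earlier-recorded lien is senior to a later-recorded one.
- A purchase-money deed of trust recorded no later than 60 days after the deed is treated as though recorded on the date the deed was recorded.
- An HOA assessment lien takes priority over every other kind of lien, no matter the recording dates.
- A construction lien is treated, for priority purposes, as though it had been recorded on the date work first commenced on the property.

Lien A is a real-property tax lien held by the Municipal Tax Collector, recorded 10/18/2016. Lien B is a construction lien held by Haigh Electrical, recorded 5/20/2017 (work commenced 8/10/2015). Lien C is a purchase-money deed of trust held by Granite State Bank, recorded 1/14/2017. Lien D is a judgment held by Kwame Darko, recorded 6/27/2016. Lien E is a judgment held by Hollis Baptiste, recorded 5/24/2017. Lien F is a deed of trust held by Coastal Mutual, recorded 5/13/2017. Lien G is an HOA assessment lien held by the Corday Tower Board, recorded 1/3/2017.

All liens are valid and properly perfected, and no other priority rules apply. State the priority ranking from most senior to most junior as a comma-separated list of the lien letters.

G, B, D, A, C, F, E

First, effective dates: B is treated as recorded 8/10/2015, the work-commencement date; C was recorded 75 days after the deed, outside the 60-day window, so it keeps its recording date.
G is an HOA assessment lien and takes priority over every other lien.
Among the remaining liens, by effective date: B (8/10/2015), D (6/27/2016), A (10/18/2016), C (1/14/2017), F (5/13/2017), E (5/24/2017).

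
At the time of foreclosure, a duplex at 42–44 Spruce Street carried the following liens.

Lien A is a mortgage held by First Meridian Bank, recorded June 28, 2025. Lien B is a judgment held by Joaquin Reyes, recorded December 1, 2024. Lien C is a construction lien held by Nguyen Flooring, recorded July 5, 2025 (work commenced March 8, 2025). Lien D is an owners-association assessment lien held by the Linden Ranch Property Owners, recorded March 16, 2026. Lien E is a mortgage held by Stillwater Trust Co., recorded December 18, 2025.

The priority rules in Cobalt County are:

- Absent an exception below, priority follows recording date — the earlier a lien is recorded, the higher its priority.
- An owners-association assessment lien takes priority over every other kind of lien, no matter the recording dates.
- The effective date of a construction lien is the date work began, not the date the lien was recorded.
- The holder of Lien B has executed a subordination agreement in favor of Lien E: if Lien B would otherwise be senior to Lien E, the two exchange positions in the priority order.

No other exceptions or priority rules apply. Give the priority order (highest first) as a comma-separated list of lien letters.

D, E, C, A, B

Adjusting effective dates: C's effective date is March 8, 2025, when work began.
D, as an owners-association assessment lien, has superpriority and ranks first.
Ordering the rest by effective date: B (December 1, 2024), C (March 8, 2025), A (June 28, 2025), E (December 18, 2025).
The subordination applies — B was senior to E — so B and E swap.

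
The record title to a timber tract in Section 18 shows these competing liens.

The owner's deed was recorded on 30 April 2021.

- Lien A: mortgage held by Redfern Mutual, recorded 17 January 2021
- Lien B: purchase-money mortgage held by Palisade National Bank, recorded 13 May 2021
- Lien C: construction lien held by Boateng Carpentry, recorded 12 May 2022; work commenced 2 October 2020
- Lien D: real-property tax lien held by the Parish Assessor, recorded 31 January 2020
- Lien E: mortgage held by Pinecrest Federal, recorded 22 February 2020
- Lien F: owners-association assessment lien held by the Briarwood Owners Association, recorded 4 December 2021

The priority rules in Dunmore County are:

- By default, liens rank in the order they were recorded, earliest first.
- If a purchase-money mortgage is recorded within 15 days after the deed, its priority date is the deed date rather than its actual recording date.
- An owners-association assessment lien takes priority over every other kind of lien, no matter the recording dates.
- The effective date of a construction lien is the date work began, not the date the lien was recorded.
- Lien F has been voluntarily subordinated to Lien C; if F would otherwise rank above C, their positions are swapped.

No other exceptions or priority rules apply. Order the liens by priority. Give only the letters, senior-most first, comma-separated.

First, effective dates: B was recorded within the 15-day window, so its effective date is the deed date 30 April 2021; C is treated as recorded 2 October 2020, the work-commencement date.
F is an owners-association assessment lien and takes priority over every other lien.
Among the remaining liens, by effective date: D (31 January 2020), E (22 February 2020), C (2 October 2020), A (17 January 2021), B (30 April 2021).
The subordination applies — F was senior to C — so F and C swap.

C, D, E, F, A, B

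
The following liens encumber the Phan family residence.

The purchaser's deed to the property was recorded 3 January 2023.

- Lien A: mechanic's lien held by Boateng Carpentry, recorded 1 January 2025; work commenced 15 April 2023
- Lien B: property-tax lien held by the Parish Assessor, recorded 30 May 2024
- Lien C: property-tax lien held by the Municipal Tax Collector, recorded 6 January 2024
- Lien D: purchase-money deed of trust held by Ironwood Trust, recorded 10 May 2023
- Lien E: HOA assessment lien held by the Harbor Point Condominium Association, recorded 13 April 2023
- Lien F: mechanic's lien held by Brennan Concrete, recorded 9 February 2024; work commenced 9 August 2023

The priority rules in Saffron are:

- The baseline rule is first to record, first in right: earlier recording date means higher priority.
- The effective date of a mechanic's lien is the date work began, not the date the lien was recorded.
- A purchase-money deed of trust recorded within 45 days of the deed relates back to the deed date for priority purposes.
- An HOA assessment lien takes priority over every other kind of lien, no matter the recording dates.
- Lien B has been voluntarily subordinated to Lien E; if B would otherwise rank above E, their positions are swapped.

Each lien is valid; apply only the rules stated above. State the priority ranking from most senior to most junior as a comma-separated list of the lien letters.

Effective dates after the stated exceptions: A is treated as recorded 15 April 2023, the work-commencement date; D missed the 45-day window (127 days after the deed), so its recording date stands; F relates back to 9 August 2023 (work commenced).
E is an HOA assessment lien and takes priority over every other lien.
Remaining liens by effective date: A (15 April 2023), D (10 May 2023), F (9 August 2023), C (6 January 2024), B (30 May 2024).
B is already junior to E, so the subordination agreement changes nothing.

E, A, D, F, C, B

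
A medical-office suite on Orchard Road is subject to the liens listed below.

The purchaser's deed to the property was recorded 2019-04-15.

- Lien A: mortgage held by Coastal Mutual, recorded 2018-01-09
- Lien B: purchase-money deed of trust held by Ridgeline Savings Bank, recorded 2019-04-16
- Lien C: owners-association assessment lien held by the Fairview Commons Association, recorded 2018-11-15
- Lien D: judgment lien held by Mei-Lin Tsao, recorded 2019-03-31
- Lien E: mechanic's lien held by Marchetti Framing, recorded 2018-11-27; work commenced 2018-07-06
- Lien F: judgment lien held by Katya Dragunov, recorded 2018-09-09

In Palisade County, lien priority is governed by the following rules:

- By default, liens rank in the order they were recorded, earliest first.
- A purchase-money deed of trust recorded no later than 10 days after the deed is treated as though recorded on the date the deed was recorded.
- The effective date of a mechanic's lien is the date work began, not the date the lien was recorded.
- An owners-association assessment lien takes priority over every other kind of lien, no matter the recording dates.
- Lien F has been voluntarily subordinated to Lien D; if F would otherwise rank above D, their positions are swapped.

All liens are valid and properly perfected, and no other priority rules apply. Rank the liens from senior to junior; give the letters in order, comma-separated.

C, A, E, D, F, B

First, effective dates: B relates back to the deed date 2019-04-15; E relates back to 2018-07-06 (work commenced).
C is an owners-association assessment lien and takes priority over every other lien.
Remaining liens by effective date: A (2018-01-09), E (2018-07-06), F (2018-09-09), D (2019-03-31), B (2019-04-15).
F is senior to D before the subordination, so the two trade places.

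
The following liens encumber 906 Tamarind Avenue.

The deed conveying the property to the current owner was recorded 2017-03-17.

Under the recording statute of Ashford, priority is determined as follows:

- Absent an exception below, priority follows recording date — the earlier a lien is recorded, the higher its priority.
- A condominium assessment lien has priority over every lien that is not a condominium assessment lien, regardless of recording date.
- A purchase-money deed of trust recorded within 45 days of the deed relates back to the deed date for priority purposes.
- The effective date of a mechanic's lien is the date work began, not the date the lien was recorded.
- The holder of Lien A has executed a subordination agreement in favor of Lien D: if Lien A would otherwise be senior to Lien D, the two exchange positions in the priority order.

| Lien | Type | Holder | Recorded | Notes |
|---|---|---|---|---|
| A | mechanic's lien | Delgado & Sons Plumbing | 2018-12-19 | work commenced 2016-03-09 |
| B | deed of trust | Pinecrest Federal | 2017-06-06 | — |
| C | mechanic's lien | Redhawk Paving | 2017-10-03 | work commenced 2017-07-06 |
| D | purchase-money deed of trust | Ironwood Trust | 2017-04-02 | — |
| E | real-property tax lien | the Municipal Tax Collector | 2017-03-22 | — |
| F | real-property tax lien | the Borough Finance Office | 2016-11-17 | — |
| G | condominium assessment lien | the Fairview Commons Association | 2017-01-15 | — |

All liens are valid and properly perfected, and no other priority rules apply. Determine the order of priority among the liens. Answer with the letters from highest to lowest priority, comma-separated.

G, D, F, A, E, B, C

Adjusting effective dates: A is treated as recorded 2016-03-09, the work-commencement date; C is treated as recorded 2017-07-06, the work-commencement date; D was recorded within the 45-day window, so its effective date is the deed date 2017-03-17.
As a condominium assessment lien, G is senior to every other lien.
Remaining liens by effective date: A (2016-03-09), F (2016-11-17), D (2017-03-17), E (2017-03-22), B (2017-06-06), C (2017-07-06).
The subordination applies — A was senior to D — so A and D swap.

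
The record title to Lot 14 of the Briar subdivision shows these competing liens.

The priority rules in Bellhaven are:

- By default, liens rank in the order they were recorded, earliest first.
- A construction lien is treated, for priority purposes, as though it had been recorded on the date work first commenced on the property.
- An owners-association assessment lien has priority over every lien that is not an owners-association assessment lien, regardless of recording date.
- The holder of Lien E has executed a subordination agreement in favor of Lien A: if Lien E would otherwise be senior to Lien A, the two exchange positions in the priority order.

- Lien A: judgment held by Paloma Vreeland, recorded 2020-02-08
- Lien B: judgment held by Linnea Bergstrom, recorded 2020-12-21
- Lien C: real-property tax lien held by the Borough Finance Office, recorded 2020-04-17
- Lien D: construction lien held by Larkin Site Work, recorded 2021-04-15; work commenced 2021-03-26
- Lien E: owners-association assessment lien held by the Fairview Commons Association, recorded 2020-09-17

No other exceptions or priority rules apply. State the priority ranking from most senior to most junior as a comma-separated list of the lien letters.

Effective dates after the stated exceptions: D is treated as recorded 2021-03-26, the work-commencement date.
E, as an owners-association assessment lien, has superpriority and ranks first.
Among the remaining liens, by effective date: A (2020-02-08), C (2020-04-17), B (2020-12-21), D (2021-03-26).
The subordination applies — E was senior to A — so E and A swap.

A, E, C, B, D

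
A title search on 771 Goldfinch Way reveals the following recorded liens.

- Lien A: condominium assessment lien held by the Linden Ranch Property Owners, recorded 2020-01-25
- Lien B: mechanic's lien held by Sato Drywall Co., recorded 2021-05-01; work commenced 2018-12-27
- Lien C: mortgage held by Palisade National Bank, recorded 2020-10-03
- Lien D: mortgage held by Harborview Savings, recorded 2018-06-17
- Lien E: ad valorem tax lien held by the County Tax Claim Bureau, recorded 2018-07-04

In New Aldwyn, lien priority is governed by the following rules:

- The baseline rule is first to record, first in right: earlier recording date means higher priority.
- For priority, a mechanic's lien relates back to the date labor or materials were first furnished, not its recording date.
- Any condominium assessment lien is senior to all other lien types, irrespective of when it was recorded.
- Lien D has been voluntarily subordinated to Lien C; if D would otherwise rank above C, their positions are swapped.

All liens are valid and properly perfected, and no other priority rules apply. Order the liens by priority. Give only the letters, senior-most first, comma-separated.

A, C, E, B, D

First, effective dates: B relates back to 2018-12-27 (work commenced).
As a condominium assessment lien, A is senior to every other lien.
Ordering the rest by effective date: D (2018-06-17), E (2018-07-04), B (2018-12-27), C (2020-10-03).
D would otherwise be senior to C, so under the subordination agreement D and C exchange positions.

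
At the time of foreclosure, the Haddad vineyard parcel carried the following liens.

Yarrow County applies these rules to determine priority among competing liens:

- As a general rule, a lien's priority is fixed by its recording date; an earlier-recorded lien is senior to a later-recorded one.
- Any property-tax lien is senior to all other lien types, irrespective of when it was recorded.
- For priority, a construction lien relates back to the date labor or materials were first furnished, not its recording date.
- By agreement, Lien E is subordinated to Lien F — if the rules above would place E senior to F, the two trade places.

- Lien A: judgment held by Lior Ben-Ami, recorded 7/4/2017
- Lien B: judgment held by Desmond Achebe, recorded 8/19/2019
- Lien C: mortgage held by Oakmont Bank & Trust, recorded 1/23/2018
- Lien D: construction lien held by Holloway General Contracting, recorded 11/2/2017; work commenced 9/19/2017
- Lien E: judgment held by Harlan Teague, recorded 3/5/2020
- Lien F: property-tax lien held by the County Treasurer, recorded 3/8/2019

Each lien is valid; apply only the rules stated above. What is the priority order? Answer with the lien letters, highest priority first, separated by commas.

F, A, D, C, B, E

Effective dates: D relates back to 9/19/2017 (work commenced).
As a property-tax lien, F is senior to every other lien.
Remaining liens by effective date: A (7/4/2017), D (9/19/2017), C (1/23/2018), B (8/19/2019), E (3/5/2020).
E is already junior to F, so the subordination agreement changes nothing.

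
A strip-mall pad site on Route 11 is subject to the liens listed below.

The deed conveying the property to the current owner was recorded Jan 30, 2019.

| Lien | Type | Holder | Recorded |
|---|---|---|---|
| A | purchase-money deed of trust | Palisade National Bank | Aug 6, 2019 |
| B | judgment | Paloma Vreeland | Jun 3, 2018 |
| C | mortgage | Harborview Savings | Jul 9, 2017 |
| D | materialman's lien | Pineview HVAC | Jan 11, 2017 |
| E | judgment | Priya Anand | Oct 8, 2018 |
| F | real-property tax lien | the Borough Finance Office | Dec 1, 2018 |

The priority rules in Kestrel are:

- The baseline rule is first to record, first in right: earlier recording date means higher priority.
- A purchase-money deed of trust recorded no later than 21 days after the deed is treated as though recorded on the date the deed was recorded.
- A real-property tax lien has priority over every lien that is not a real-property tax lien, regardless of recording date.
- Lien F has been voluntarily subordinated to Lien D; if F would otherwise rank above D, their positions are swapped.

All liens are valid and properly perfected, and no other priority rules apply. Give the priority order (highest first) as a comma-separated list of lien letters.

Effective dates: A missed the 21-day window (188 days after the deed), so its recording date stands.
F, as a real-property tax lien, has superpriority and ranks first.
Among the remaining liens, by effective date: D (Jan 11, 2017), C (Jul 9, 2017), B (Jun 3, 2018), E (Oct 8, 2018), A (Aug 6, 2019).
F would otherwise be senior to D, so under the subordination agreement F and D exchange positions.

D, F, C, B, E, A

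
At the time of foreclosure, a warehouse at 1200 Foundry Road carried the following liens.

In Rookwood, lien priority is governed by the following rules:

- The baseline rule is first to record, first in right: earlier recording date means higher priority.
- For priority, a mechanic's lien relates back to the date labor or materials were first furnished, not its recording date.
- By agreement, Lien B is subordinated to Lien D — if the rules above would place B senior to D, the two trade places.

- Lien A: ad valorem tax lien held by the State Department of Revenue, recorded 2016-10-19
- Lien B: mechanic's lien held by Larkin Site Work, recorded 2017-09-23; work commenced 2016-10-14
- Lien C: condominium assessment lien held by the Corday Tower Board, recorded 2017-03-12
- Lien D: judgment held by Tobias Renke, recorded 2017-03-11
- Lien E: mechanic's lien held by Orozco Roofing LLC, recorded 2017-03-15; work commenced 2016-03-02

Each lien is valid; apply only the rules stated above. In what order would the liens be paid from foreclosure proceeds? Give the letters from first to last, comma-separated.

First, effective dates: B is treated as recorded 2016-10-14, the work-commencement date; E is treated as recorded 2016-03-02, the work-commencement date.
By effective date: E (2016-03-02), B (2016-10-14), A (2016-10-19), D (2017-03-11), C (2017-03-12).
B would otherwise be senior to D, so under the subordination agreement B and D exchange positions.

E, D, A, B, C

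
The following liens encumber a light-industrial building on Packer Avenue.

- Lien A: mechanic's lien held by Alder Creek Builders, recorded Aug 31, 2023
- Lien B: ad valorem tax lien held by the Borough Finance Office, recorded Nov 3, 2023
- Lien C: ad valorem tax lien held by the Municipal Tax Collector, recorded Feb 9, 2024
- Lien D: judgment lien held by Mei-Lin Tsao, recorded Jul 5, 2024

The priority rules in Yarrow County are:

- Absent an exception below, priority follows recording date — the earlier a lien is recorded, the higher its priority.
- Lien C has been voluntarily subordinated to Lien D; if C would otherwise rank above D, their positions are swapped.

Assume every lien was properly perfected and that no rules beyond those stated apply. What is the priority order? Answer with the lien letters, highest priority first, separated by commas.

Ordering by effective date: A (Aug 31, 2023), B (Nov 3, 2023), C (Feb 9, 2024), D (Jul 5, 2024).
Because C would otherwise rank above D, the subordination swaps them.

A, B, D, C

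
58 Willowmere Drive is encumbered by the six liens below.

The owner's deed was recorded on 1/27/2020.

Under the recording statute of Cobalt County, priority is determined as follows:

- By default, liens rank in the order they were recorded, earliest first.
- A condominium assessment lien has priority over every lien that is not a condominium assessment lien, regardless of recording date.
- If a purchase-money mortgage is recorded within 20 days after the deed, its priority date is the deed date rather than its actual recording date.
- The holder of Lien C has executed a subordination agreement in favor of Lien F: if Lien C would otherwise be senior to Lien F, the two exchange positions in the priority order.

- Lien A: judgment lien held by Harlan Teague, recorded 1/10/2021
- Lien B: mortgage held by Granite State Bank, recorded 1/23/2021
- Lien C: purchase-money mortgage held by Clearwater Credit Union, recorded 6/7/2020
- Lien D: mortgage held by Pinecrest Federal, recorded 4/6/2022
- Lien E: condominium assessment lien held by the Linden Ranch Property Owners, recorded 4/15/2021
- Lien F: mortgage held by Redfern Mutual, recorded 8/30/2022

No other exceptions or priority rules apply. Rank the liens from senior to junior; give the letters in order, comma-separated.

Adjusting effective dates: C was recorded 132 days after the deed — beyond 20 days — so no relation-back applies.
As a condominium assessment lien, E is senior to every other lien.
The other liens, earliest effective date first: C (6/7/2020), A (1/10/2021), B (1/23/2021), D (4/6/2022), F (8/30/2022).
Because C would otherwise rank above F, the subordination swaps them.

E, F, A, B, D, C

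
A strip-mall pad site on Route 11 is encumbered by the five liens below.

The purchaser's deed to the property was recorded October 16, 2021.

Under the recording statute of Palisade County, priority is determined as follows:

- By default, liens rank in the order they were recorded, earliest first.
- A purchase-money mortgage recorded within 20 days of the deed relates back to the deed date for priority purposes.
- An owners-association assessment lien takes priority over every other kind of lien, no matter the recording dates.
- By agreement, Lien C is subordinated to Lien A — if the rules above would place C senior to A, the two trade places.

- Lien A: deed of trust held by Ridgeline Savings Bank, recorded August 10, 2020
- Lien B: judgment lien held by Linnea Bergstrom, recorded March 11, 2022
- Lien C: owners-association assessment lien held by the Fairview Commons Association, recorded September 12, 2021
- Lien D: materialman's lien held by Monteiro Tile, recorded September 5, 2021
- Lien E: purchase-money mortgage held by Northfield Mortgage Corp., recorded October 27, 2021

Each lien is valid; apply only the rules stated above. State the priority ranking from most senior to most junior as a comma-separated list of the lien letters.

First, effective dates: E relates back to the deed date October 16, 2021.
C is an owners-association assessment lien, so it outranks all other liens regardless of date.
The other liens, earliest effective date first: A (August 10, 2020), D (September 5, 2021), E (October 16, 2021), B (March 11, 2022).
The subordination applies — C was senior to A — so C and A swap.

A, C, D, E, B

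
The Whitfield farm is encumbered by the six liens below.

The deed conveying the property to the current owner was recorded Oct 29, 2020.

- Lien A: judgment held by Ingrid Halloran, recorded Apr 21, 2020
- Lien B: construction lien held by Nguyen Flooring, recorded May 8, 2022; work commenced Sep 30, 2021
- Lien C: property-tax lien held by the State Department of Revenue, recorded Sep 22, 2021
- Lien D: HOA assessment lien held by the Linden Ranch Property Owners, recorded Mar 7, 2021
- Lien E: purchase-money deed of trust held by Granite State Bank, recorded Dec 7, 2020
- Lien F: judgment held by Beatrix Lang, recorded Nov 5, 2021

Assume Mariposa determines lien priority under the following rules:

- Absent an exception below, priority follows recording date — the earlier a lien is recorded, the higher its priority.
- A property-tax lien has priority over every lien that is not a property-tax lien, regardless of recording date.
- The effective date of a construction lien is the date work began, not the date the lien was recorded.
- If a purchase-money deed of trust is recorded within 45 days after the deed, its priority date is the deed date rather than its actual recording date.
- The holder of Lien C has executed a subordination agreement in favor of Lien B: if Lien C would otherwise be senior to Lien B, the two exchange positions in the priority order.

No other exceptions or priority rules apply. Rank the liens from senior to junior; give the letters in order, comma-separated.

First, effective dates: B relates back to Sep 30, 2021 (work commenced); E's effective date is the deed date, Oct 29, 2020.
C is a property-tax lien, so it outranks all other liens regardless of date.
Among the remaining liens, by effective date: A (Apr 21, 2020), E (Oct 29, 2020), D (Mar 7, 2021), B (Sep 30, 2021), F (Nov 5, 2021).
C would otherwise be senior to B, so under the subordination agreement C and B exchange positions.

B, A, E, D, C, F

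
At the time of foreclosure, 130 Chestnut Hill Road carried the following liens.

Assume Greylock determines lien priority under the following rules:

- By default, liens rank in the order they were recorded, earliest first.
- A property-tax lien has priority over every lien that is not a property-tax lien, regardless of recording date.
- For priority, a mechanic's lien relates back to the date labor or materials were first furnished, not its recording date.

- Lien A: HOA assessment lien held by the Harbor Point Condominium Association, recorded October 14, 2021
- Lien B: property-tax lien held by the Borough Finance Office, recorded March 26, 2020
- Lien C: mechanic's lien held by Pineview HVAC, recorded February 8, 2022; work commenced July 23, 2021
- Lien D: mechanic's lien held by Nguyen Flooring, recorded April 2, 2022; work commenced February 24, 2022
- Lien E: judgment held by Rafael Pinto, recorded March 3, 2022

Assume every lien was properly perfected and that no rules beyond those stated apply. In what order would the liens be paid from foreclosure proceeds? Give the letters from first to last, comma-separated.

Adjusting effective dates: C relates back to July 23, 2021 (work commenced); D relates back to February 24, 2022 (work commenced).
B is a property-tax lien and takes priority over every other lien.
Ordering the rest by effective date: C (July 23, 2021), A (October 14, 2021), D (February 24, 2022), E (March 3, 2022).

B, C, A, D, E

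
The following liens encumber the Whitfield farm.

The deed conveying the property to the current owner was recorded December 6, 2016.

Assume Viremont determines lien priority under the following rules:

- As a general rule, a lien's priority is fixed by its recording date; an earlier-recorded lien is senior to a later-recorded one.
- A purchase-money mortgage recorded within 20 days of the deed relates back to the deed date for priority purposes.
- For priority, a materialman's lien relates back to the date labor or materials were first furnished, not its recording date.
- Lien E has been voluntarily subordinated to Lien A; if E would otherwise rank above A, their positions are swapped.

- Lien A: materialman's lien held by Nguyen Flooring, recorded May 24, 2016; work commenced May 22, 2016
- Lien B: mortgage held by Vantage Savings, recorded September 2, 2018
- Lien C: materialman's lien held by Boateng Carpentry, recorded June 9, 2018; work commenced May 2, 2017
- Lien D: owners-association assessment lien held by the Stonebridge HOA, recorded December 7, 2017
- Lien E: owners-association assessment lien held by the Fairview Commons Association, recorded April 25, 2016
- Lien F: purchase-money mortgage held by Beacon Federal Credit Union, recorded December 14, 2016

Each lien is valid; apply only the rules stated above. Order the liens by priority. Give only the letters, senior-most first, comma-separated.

Effective dates after the stated exceptions: A's effective date is May 22, 2016, when work began; C is treated as recorded May 2, 2017, the work-commencement date; F was recorded within the 20-day window, so its effective date is the deed date December 6, 2016.
Sorted by effective date: E (April 25, 2016), A (May 22, 2016), F (December 6, 2016), C (May 2, 2017), D (December 7, 2017), B (September 2, 2018).
E is senior to A before the subordination, so the two trade places.

A, E, F, C, D, B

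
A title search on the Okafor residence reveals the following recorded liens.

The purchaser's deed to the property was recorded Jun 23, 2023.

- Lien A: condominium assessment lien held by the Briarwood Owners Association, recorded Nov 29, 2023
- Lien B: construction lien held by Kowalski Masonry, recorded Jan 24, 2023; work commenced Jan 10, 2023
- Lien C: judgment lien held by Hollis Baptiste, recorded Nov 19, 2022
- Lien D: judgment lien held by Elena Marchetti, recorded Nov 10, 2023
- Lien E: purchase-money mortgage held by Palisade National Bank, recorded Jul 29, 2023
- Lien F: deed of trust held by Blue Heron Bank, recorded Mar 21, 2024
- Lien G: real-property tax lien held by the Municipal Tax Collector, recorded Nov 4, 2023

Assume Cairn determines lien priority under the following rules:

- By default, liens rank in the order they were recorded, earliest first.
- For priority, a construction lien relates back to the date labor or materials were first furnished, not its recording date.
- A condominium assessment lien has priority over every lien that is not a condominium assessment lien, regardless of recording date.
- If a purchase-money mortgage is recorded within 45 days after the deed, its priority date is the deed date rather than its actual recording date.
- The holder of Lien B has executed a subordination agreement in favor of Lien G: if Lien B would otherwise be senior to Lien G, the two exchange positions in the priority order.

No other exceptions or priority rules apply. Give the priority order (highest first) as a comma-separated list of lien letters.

A, C, G, E, B, D, F

Effective dates after the stated exceptions: B's effective date is Jan 10, 2023, when work began; E was recorded within the 45-day window, so its effective date is the deed date Jun 23, 2023.
A, as a condominium assessment lien, has superpriority and ranks first.
Ordering the rest by effective date: C (Nov 19, 2022), B (Jan 10, 2023), E (Jun 23, 2023), G (Nov 4, 2023), D (Nov 10, 2023), F (Mar 21, 2024).
The subordination applies — B was senior to G — so B and G swap.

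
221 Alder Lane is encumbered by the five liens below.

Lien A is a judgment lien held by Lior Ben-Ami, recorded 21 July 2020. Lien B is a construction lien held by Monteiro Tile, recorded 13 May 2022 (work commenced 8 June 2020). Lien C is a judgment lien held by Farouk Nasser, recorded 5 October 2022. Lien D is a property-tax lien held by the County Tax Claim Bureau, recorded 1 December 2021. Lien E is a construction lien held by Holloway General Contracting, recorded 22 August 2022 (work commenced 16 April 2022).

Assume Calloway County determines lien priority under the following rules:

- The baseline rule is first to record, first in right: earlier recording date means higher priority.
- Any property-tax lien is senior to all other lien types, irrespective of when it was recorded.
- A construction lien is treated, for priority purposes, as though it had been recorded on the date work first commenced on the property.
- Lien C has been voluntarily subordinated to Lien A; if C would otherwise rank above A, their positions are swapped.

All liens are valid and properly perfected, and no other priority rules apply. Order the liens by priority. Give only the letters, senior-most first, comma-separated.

D, B, A, E, C

Effective dates after the stated exceptions: B is treated as recorded 8 June 2020, the work-commencement date; E's effective date is 16 April 2022, when work began.
D, as a property-tax lien, has superpriority and ranks first.
The other liens, earliest effective date first: B (8 June 2020), A (21 July 2020), E (16 April 2022), C (5 October 2022).
C is already junior to A, so the subordination agreement changes nothing.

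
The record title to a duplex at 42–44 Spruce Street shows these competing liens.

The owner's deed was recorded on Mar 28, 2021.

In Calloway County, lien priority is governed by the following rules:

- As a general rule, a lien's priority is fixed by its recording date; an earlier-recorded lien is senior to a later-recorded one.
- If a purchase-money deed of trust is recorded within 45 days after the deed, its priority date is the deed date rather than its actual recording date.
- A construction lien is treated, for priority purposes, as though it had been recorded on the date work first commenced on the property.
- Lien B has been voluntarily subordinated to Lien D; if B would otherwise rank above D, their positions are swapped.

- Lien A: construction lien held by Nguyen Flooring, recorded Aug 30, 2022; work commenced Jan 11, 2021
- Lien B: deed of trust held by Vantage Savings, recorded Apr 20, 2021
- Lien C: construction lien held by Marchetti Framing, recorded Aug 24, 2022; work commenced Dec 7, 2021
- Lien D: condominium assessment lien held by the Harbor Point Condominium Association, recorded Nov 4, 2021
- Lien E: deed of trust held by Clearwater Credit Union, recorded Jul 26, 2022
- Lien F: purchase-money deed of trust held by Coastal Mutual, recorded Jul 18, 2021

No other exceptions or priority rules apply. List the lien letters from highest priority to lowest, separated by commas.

A, D, F, B, C, E

Adjusting effective dates: A is treated as recorded Jan 11, 2021, the work-commencement date; C is treated as recorded Dec 7, 2021, the work-commencement date; F was recorded 112 days after the deed — beyond 45 days — so no relation-back applies.
Sorted by effective date: A (Jan 11, 2021), B (Apr 20, 2021), F (Jul 18, 2021), D (Nov 4, 2021), C (Dec 7, 2021), E (Jul 26, 2022).
Because B would otherwise rank above D, the subordination swaps them.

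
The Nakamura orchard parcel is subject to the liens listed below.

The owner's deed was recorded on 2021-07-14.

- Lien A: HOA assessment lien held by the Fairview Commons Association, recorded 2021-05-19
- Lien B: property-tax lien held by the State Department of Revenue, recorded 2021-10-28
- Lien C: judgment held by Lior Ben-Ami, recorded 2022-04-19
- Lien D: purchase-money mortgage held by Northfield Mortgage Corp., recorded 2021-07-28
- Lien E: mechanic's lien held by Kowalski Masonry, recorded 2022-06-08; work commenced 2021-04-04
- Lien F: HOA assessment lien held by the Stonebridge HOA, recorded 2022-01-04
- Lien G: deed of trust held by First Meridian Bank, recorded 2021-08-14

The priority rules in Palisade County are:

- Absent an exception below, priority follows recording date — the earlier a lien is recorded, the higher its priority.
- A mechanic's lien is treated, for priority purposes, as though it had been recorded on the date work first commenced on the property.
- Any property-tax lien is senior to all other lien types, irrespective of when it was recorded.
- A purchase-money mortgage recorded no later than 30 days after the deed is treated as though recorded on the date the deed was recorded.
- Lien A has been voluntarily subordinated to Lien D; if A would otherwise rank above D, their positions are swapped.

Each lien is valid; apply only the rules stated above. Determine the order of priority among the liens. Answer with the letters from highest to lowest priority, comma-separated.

B, E, D, A, G, F, C

Adjusting effective dates: D was recorded within the 30-day window, so its effective date is the deed date 2021-07-14; E's effective date is 2021-04-04, when work began.
B is a property-tax lien and takes priority over every other lien.
Ordering the rest by effective date: E (2021-04-04), A (2021-05-19), D (2021-07-14), G (2021-08-14), F (2022-01-04), C (2022-04-19).
The subordination applies — A was senior to D — so A and D swap.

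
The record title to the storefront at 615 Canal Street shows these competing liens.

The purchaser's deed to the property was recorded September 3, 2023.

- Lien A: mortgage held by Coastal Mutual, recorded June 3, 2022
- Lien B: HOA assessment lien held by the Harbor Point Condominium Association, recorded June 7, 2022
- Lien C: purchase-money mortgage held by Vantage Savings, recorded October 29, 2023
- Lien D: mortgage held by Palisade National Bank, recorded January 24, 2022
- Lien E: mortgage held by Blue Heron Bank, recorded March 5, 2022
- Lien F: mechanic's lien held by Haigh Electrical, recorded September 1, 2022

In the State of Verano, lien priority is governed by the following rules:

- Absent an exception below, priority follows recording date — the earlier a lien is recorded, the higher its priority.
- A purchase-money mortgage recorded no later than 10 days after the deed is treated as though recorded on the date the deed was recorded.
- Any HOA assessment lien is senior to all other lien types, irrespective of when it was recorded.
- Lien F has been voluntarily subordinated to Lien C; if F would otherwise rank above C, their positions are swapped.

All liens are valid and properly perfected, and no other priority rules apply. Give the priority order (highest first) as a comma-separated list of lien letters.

B, D, E, A, C, F

Effective dates after the stated exceptions: C missed the 10-day window (56 days after the deed), so its recording date stands.
B is an HOA assessment lien and takes priority over every other lien.
Ordering the rest by effective date: D (January 24, 2022), E (March 5, 2022), A (June 3, 2022), F (September 1, 2022), C (October 29, 2023).
The subordination applies — F was senior to C — so F and C swap.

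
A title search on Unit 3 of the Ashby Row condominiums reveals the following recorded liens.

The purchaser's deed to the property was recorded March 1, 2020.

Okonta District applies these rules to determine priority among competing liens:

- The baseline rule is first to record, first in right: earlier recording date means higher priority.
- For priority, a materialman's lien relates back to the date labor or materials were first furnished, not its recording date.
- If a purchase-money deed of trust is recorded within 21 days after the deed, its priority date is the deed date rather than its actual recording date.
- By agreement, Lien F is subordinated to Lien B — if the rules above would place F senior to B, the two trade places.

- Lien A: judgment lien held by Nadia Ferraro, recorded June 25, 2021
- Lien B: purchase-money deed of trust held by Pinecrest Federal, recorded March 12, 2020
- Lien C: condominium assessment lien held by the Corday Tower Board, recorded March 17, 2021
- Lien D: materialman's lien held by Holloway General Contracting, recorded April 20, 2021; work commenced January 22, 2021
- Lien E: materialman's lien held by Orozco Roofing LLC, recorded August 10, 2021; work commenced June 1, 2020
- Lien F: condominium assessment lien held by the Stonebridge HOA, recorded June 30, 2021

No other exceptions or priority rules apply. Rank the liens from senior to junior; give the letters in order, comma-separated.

Effective dates: B's effective date is the deed date, March 1, 2020; D relates back to January 22, 2021 (work commenced); E is treated as recorded June 1, 2020, the work-commencement date.
Sorted by effective date: B (March 1, 2020), E (June 1, 2020), D (January 22, 2021), C (March 17, 2021), A (June 25, 2021), F (June 30, 2021).
Since F is not senior to B, the subordination leaves the order unchanged.

B, E, D, C, A, F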